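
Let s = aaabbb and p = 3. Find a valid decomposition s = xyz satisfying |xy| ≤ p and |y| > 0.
x = 'aa', y = 'a', z = 'bbb'

For s = aaabbb and p = 3, one valid decomposition is:
- x = 'aa' (length 2)
- y = 'a' (length 1)
- z = 'bbb' (length 3)

Verification:
- xyz = 'aa' + 'a' + 'bbb' = aaabbb ✓
- |xy| = 3 ≤ 3 ✓
- |y| = 1 > 0 ✓

All pumping lemma constraints are satisfied.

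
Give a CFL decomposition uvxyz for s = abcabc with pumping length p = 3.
u='ab', v='c', x='a', y='b', z='c'

For s = abcabc with pumping length p = 3:

One valid decomposition:
- u = 'ab'
- v = 'c'
- x = 'a'
- y = 'b'
- z = 'c'

Verification:
- uvxyz = 'ab' + 'c' + 'a' + 'b' + 'c' = abcabc ✓
- |vxy| = |'cab'| = 3 ≤ 3 ✓
- |vy| = |'cb'| = 2 > 0 ✓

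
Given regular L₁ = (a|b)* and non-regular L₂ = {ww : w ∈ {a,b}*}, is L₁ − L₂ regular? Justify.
No — L₁ − L₂ is not regular.

L₁ − L₂ is the complement of {ww} within {a,b}*. If it were regular, its complement {ww} would be regular as well (regular languages are closed under complement) — contradiction. So L₁ − L₂ is not regular.

Note that the bare facts "L₁ regular, L₂ non-regular" do not settle the question by themselves: the closure of regular languages under ∪, ∩, complement and difference applies only when BOTH operands are regular. With a non-regular operand the result can come out regular or non-regular depending on the specific languages, so one has to work out L₁ − L₂ for this particular pair, as above.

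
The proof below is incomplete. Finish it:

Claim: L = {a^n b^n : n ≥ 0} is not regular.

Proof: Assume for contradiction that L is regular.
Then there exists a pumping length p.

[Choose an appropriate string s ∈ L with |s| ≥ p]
s = a^p b^p

This string is in L (has equal a's and b's) and has length 2p ≥ p.
Any decomposition xyz with |xy| ≤ p means y consists only of a's,
so pumping will unbalance the counts.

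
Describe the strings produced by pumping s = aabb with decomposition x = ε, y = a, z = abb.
{xy^i z : i ≥ 0} = {a^(i+1) b^2 : i ≥ 0} = {abb, aabb, aaabb, ...}

With x = ε, y = a, z = abb: Starting with aabb and pumping the first 'a' (z = abb keeps the second 'a'), we get strings with i+1 a's followed by 2 b's for i = 0, 1, 2, ...; note bb is not produced because z always contributes one a.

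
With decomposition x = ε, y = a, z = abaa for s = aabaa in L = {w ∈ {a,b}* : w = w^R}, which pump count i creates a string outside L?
i = 0

xy⁰z = ε · ε · abaa = abaa; abaa reversed is aaba ≠ abaa, so it is not a palindrome and is not in L.
(Other choices also work, e.g. i = 2, 3; only i = 1 is guaranteed to stay in L since xy¹z = s.)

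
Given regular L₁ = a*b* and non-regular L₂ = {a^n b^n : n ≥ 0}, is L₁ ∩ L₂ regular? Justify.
No — L₁ ∩ L₂ is not regular.

Every string a^n b^n already lies in a*b*, so L₁ ∩ L₂ = {a^n b^n : n ≥ 0} = L₂ itself, which is the standard non-regular language (pump s = a^p b^p).

Note that the bare facts "L₁ regular, L₂ non-regular" do not settle the question by themselves: the closure of regular languages under ∪, ∩, complement and difference applies only when BOTH operands are regular. With a non-regular operand the result can come out regular or non-regular depending on the specific languages, so one has to work out L₁ ∩ L₂ for this particular pair, as above.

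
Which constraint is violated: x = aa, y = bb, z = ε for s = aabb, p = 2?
Violated: |xy| ≤ p

The decomposition x = aa, y = bb, z = ε for s = aabb with p = 2
violates the constraint: |xy| ≤ p

|xy| = |aabb| = 4 > 2 = p. The decomposition puts too many characters in xy.

Pumping lemma constraints:
1. xyz = s (decomposition is valid)
2. |xy| ≤ p
3. |y| > 0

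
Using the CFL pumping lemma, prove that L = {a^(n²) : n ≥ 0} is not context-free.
Assume for contradiction that L is context-free, and let p ≥ 1 be the pumping length given by the pumping lemma for CFLs.
Choose s = a^(p²). Then s ∈ L and |s| = p² ≥ p.
By the CFL pumping lemma, s = uvxyz for some u, v, x, y, z with |vxy| ≤ p, |vy| ≥ 1, and uv^i xy^i z ∈ L for every i ≥ 0.
All symbols are a's, so only lengths matter: let k = |vy|, with 1 ≤ k ≤ |vxy| ≤ p.

Take i = 2: |uv²xy²z| = p² + k, and p² < p² + k ≤ p² + p < (p + 1)².
So the length lies strictly between consecutive squares and is not a perfect square; uv²xy²z ∉ L.

This contradicts the CFL pumping lemma, which requires uv^i xy^i z ∈ L for all i ≥ 0.
Hence L = {a^(n²) : n ≥ 0} is not context-free. ∎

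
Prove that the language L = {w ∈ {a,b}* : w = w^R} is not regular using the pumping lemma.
Assume for contradiction that L is regular, and let p ≥ 1 be the pumping length given by the pumping lemma.
Choose s = a^p b a^p. Then s ∈ L (it reads the same in both directions) and |s| = 2p + 1 ≥ p.
By the pumping lemma, s = xyz for some x, y, z with |xy| ≤ p, |y| ≥ 1, and xy^i z ∈ L for every i ≥ 0.
Since |xy| ≤ p and the first p symbols of s are all a's, y = a^k for some k with 1 ≤ k ≤ p.

Take i = 0: xy⁰z = a^(p − k) b a^p.
Its reversal is a^p b a^(p − k). These differ because the block of a's before the unique b has length p − k in one and p in the other, and p − k ≠ p since k ≥ 1. So xy⁰z is not a palindrome, i.e. xy⁰z ∉ L.

This contradicts the pumping lemma, which requires xy^i z ∈ L for all i ≥ 0.
Hence L = {w ∈ {a,b}* : w = w^R} is not regular. ∎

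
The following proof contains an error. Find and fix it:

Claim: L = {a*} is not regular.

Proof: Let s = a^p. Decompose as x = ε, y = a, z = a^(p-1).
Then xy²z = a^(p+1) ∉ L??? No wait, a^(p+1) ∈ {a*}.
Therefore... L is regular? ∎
Error: The proof attempts to show a*  is not regular, but a* IS regular!

Correction: a* is a regular language (recognized by a simple DFA with one accepting state and self-loop on 'a'). The pumping lemma can only prove non-regularity, not regularity. For regular languages, pumping always works.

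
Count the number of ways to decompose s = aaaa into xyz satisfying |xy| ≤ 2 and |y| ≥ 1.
3

For s = 'aaaa' with pumping length p = 2:

Constraints: |xy| ≤ 2, |y| > 0

Valid decompositions (|xy| ≤ p, |y| ≥ 1):
  • x='', y='a', z='aaa'
  • x='a', y='a', z='aa'
  • x='', y='aa', z='aa'

Total count: 3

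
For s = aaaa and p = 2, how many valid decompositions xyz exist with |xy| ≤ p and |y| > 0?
3

For s = 'aaaa' with pumping length p = 2:

Constraints: |xy| ≤ 2, |y| > 0

Valid decompositions (|xy| ≤ p, |y| ≥ 1):
  • x='', y='a', z='aaa'
  • x='a', y='a', z='aa'
  • x='', y='aa', z='aa'

Total count: 3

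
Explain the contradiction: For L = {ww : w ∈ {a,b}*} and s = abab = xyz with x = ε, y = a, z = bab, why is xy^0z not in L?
xy⁰z = bab ∉ L

Pumping with i = 0 replaces y = a by y⁰ = ε:
- Original: s = xyz = abab; abab splits into halves ab · ab, which are equal, so it is in L (w = ab)
- Pumped: xy⁰z = ε · ε · bab = bab
- bab has odd length 3, so it cannot be written as ww and is not in L

The pumping lemma would require xy⁰z ∈ L, so this decomposition yields a contradiction.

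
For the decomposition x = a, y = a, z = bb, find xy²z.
aaabb

Given x = 'a', y = 'a', z = 'bb' and i = 2:

xy^2z = x + y·y·...·y (2 times) + z
       = 'a' + 'a'^2 + 'bb'
       = 'a' + 'aa' + 'bb'
       = 'aaabb'

The pumped string is 'aaabb' with length 5.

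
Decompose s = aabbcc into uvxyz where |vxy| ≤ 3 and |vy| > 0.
u='aa', v='b', x='b', y='c', z='c'

For s = aabbcc with pumping length p = 3:

One valid decomposition:
- u = 'aa'
- v = 'b'
- x = 'b'
- y = 'c'
- z = 'c'

Verification:
- uvxyz = 'aa' + 'b' + 'b' + 'c' + 'c' = aabbcc ✓
- |vxy| = |'bbc'| = 3 ≤ 3 ✓
- |vy| = |'bc'| = 2 > 0 ✓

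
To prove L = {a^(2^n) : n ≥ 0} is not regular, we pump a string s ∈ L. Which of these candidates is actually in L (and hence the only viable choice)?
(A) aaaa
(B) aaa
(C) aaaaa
(A) aaaa

The pumping lemma is applied to a string s that lies in L, so first check membership of each option:
- (A) aaaa has length 4 = 2^2, so it is in L ✓
- (B) aaa has length 3, strictly between 2^1 = 2 and 2^2 = 4, so it is not in L ✗
- (C) aaaaa has length 5, strictly between 2^2 = 4 and 2^3 = 8, so it is not in L ✗

Only (A) aaaa is in L, so it is the only candidate that could play the role of s.
(In a complete proof one picks s in terms of the pumping length p so that |s| ≥ p is guaranteed; a fixed string like aaaa illustrates the shape of such an s.)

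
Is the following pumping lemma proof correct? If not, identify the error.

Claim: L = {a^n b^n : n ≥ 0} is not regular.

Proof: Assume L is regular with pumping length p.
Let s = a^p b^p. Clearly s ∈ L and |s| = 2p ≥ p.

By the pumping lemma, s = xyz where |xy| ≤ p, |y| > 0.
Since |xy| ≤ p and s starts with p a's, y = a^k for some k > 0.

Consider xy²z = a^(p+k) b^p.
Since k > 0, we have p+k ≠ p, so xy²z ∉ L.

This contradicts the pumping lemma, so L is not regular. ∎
The proof is correct.

This proof is valid because:
1. The string s = a^p b^p is correctly in L
2. The decomposition analysis is correct: y must consist only of a's
3. The contradiction is valid: pumping increases a's but not b's
4. The conclusion follows logically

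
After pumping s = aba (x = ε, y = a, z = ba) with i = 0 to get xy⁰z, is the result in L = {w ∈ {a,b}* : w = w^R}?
No

xy⁰z = ε · ε · ba = ba.
ba reversed is ab ≠ ba, so it is not a palindrome and is not in L.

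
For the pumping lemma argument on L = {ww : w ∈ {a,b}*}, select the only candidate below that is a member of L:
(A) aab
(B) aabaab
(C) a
(B) aabaab

The pumping lemma is applied to a string s that lies in L, so first check membership of each option:
- (A) aab has odd length 3, so it cannot be written as ww and is not in L ✗
- (B) aabaab splits into halves aab · aab, which are equal, so it is in L (w = aab) ✓
- (C) a has odd length 1, so it cannot be written as ww and is not in L ✗

Only (B) aabaab is in L, so it is the only candidate that could play the role of s.
(In a complete proof one picks s in terms of the pumping length p so that |s| ≥ p is guaranteed; a fixed string like aabaab illustrates the shape of such an s.)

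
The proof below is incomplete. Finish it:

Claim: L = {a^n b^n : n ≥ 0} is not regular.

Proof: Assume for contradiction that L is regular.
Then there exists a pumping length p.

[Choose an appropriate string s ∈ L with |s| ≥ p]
s = a^p b^p

This string is in L (has equal a's and b's) and has length 2p ≥ p.
Any decomposition xyz with |xy| ≤ p means y consists only of a's,
so pumping will unbalance the counts.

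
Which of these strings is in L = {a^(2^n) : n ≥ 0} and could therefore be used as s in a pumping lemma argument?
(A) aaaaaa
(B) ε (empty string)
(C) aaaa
(C) aaaa

The pumping lemma is applied to a string s that lies in L, so first check membership of each option:
- (A) aaaaaa has length 6, strictly between 2^2 = 4 and 2^3 = 8, so it is not in L ✗
- (B) ε has length 0, which is not a power of 2, so it is not in L ✗
- (C) aaaa has length 4 = 2^2, so it is in L ✓

Only (C) aaaa is in L, so it is the only candidate that could play the role of s.
(In a complete proof one picks s in terms of the pumping length p so that |s| ≥ p is guaranteed; a fixed string like aaaa illustrates the shape of such an s.)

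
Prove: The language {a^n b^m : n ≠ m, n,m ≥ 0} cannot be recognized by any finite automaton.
Assume for contradiction that L is regular, and let p ≥ 1 be the pumping length given by the pumping lemma.
Choose s = a^p b^(p + p!). Then s ∈ L because p ≠ p + p! (as p! ≥ 1), and |s| ≥ p.
By the pumping lemma, s = xyz for some x, y, z with |xy| ≤ p, |y| ≥ 1, and xy^i z ∈ L for every i ≥ 0.
Since |xy| ≤ p and the first p symbols of s are all a's, y = a^k for some k with 1 ≤ k ≤ p.
For every i ≥ 0, xy^i z = a^(p + (i − 1)k) b^(p + p!).

Because 1 ≤ k ≤ p, k divides p!. Let t = p!/k (a positive integer) and take i = t + 1.
Then the number of a's is p + tk = p + p!, which equals the number of b's.
So xy^(t+1) z = a^(p + p!) b^(p + p!) has equally many a's and b's and is NOT in L.

This contradicts the pumping lemma, which requires xy^i z ∈ L for all i ≥ 0.
Hence L = {a^n b^m : n ≠ m, n,m ≥ 0} is not regular. ∎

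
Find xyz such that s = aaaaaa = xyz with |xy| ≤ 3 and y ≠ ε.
x = 'a', y = 'a', z = 'aaaa'

For s = aaaaaa and p = 3, one valid decomposition is:
- x = 'a' (length 1)
- y = 'a' (length 1)
- z = 'aaaa' (length 4)

Verification:
- xyz = 'a' + 'a' + 'aaaa' = aaaaaa ✓
- |xy| = 2 ≤ 3 ✓
- |y| = 1 > 0 ✓

All pumping lemma constraints are satisfied.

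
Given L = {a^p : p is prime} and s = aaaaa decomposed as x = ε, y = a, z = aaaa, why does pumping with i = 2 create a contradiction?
xy²z = aaaaaa ∉ L

Pumping with i = 2 replaces y = a by y² = aa:
- Original: s = xyz = aaaaa; aaaaa has length 5, which is prime, so it is in L
- Pumped: xy²z = ε · aa · aaaa = aaaaaa
- aaaaaa has length 6 = 2 × 3, which is not prime, so it is not in L

The pumping lemma would require xy²z ∈ L, so this decomposition yields a contradiction.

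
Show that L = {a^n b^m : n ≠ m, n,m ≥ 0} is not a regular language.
Assume for contradiction that L is regular, and let p ≥ 1 be the pumping length given by the pumping lemma.
Choose s = a^p b^(p + p!). Then s ∈ L because p ≠ p + p! (as p! ≥ 1), and |s| ≥ p.
By the pumping lemma, s = xyz for some x, y, z with |xy| ≤ p, |y| ≥ 1, and xy^i z ∈ L for every i ≥ 0.
Since |xy| ≤ p and the first p symbols of s are all a's, y = a^k for some k with 1 ≤ k ≤ p.
For every i ≥ 0, xy^i z = a^(p + (i − 1)k) b^(p + p!).

Because 1 ≤ k ≤ p, k divides p!. Let t = p!/k (a positive integer) and take i = t + 1.
Then the number of a's is p + tk = p + p!, which equals the number of b's.
So xy^(t+1) z = a^(p + p!) b^(p + p!) has equally many a's and b's and is NOT in L.

This contradicts the pumping lemma, which requires xy^i z ∈ L for all i ≥ 0.
Hence L = {a^n b^m : n ≠ m, n,m ≥ 0} is not regular. ∎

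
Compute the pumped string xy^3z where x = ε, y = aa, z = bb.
aaaaaabb

Given x = '', y = 'aa', z = 'bb' and i = 3:

xy^3z = x + y·y·...·y (3 times) + z
       = '' + 'aa'^3 + 'bb'
       = '' + 'aaaaaa' + 'bb'
       = 'aaaaaabb'

The pumped string is 'aaaaaabb' with length 8.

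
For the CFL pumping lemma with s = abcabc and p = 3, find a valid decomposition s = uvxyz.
u='ab', v='c', x='a', y='b', z='c'

For s = abcabc with pumping length p = 3:

One valid decomposition:
- u = 'ab'
- v = 'c'
- x = 'a'
- y = 'b'
- z = 'c'

Verification:
- uvxyz = 'ab' + 'c' + 'a' + 'b' + 'c' = abcabc ✓
- |vxy| = |'cab'| = 3 ≤ 3 ✓
- |vy| = |'cb'| = 2 > 0 ✓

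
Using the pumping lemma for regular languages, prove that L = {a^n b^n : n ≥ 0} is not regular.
Assume for contradiction that L is regular, and let p ≥ 1 be the pumping length given by the pumping lemma.
Choose s = a^p b^p. Then s ∈ L and |s| = 2p ≥ p.
By the pumping lemma, s = xyz for some x, y, z with |xy| ≤ p, |y| ≥ 1, and xy^i z ∈ L for every i ≥ 0.
Since |xy| ≤ p and the first p symbols of s are all a's, we must have y = a^k for some k with 1 ≤ k ≤ p.

Take i = 0: xy⁰z = a^(p − k) b^p.
This string has p − k a's but p b's, and p − k < p because k ≥ 1. So xy⁰z ∉ L.

This contradicts the pumping lemma, which requires xy^i z ∈ L for all i ≥ 0.
Hence L = {a^n b^n : n ≥ 0} is not regular. ∎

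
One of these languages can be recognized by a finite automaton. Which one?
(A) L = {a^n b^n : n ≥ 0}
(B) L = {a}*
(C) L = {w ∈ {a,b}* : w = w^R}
(B) {a}*

(B) L = {a}* is regular.

This can be recognized by a finite automaton (DFA/NFA).
Regular expressions like {a}* define regular languages.

The other choices are not regular:
- {a^n b^n : n ≥ 0}: After pumping, the number of a's and b's become unequal
- {w ∈ {a,b}* : w = w^R}: After pumping, the string is no longer symmetric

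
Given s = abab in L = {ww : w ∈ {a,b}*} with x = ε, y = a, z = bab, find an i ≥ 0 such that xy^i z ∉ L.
i = 3

xy³z = ε · aaa · bab = aaabab; aaabab has length 6; its halves are aaa and bab, which differ, so it is not in L.
(Other choices also work, e.g. i = 0, 2; only i = 1 is guaranteed to stay in L since xy¹z = s.)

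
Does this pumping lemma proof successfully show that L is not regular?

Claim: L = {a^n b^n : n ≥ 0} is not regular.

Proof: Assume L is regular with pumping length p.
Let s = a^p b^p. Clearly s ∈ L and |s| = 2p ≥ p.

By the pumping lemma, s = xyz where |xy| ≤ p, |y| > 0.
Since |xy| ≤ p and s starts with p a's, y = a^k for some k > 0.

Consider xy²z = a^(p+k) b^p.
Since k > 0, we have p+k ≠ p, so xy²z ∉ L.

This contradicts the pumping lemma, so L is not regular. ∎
The proof is correct.

This proof is valid because:
1. The string s = a^p b^p is correctly in L
2. The decomposition analysis is correct: y must consist only of a's
3. The contradiction is valid: pumping increases a's but not b's
4. The conclusion follows logically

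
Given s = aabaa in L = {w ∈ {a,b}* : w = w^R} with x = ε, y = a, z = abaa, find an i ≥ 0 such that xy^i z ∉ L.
i = 0

xy⁰z = ε · ε · abaa = abaa; abaa reversed is aaba ≠ abaa, so it is not a palindrome and is not in L.
(Other choices also work, e.g. i = 2, 3; only i = 1 is guaranteed to stay in L since xy¹z = s.)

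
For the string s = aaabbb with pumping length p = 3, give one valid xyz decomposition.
x = '', y = 'a', z = 'aabbb'

For s = aaabbb and p = 3, one valid decomposition is:
- x = '' (length 0)
- y = 'a' (length 1)
- z = 'aabbb' (length 5)

Verification:
- xyz = '' + 'a' + 'aabbb' = aaabbb ✓
- |xy| = 1 ≤ 3 ✓
- |y| = 1 > 0 ✓

All pumping lemma constraints are satisfied.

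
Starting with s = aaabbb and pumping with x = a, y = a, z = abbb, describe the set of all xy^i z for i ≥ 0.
{xy^i z : i ≥ 0} = {a^(2+i) b^3 : i ≥ 0} = {aabbb, aaabbb, aaaabbb, ...}

With x = a, y = a, z = abbb: Starting with aaabbb and pumping the second 'a', we get strings with 2+i a's followed by 3 b's for i = 0, 1, 2, ...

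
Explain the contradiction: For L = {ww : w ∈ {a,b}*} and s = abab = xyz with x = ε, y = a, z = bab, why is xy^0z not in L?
xy⁰z = bab ∉ L

Pumping with i = 0 replaces y = a by y⁰ = ε:
- Original: s = xyz = abab; abab splits into halves ab · ab, which are equal, so it is in L (w = ab)
- Pumped: xy⁰z = ε · ε · bab = bab
- bab has odd length 3, so it cannot be written as ww and is not in L

The pumping lemma would require xy⁰z ∈ L, so this decomposition yields a contradiction.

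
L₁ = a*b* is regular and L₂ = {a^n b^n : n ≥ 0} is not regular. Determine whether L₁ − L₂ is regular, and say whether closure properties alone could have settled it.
No — L₁ − L₂ is not regular.

a*b* − {a^n b^n} = {a^n b^m : n ≠ m}. If this were regular, then its complement intersected with a*b*, namely {a^n b^n : n ≥ 0}, would be regular too (closure under complement and intersection) — contradiction. So L₁ − L₂ is not regular.

Note that the bare facts "L₁ regular, L₂ non-regular" do not settle the question by themselves: the closure of regular languages under ∪, ∩, complement and difference applies only when BOTH operands are regular. With a non-regular operand the result can come out regular or non-regular depending on the specific languages, so one has to work out L₁ − L₂ for this particular pair, as above.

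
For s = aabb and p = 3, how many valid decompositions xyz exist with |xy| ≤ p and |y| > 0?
6

For s = 'aabb' with pumping length p = 3:

Constraints: |xy| ≤ 3, |y| > 0

Valid decompositions (|xy| ≤ p, |y| ≥ 1):
  • x='', y='a', z='abb'
  • x='a', y='a', z='bb'
  • x='', y='aa', z='bb'
  • x='aa', y='b', z='b'
  • x='a', y='ab', z='b'
  • x='', y='aab', z='b'

Total count: 6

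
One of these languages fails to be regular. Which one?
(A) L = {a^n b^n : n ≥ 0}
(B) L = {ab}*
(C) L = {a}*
(A) {a^n b^n : n ≥ 0}

(A) L = {a^n b^n : n ≥ 0} is NOT regular.

The pumping lemma can be used to prove this:
After pumping, the number of a's and b's become unequal

The other languages are regular because they can be recognized by finite automata.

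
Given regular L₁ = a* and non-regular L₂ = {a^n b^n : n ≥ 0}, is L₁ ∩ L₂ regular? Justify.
Yes — L₁ ∩ L₂ is regular.

A string of a* contains no b's, and the only string of {a^n b^n} with no b's is ε (n = 0). So L₁ ∩ L₂ = {ε}, a finite language, which is regular.

Note that the bare facts "L₁ regular, L₂ non-regular" do not settle the question by themselves: the closure of regular languages under ∪, ∩, complement and difference applies only when BOTH operands are regular. With a non-regular operand the result can come out regular or non-regular depending on the specific languages, so one has to work out L₁ ∩ L₂ for this particular pair, as above.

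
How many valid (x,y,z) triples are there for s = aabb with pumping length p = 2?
3

For s = 'aabb' with pumping length p = 2:

Constraints: |xy| ≤ 2, |y| > 0

Valid decompositions (|xy| ≤ p, |y| ≥ 1):
  • x='', y='a', z='abb'
  • x='a', y='a', z='bb'
  • x='', y='aa', z='bb'

Total count: 3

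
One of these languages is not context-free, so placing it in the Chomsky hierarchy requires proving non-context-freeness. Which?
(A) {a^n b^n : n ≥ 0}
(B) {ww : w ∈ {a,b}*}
(B) {ww : w ∈ {a,b}*}

(B) {ww : w ∈ {a,b}*} requires the CFL pumping lemma.

- {a^n b^n : n ≥ 0} is context-free (but not regular)
  • Can be shown non-regular with the regular pumping lemma
  • After pumping, the number of a's and b's become unequal

- {ww : w ∈ {a,b}*} is NOT context-free
  • Requires the CFL pumping lemma to prove
  • Cannot verify equality of two arbitrary substrings

The CFL pumping lemma is "stronger" in that it can prove non-membership
in the larger class of context-free languages.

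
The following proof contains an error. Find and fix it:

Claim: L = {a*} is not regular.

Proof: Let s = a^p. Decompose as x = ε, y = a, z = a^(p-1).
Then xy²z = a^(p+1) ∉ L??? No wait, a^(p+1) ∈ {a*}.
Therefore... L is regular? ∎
Error: The proof attempts to show a*  is not regular, but a* IS regular!

Correction: a* is a regular language (recognized by a simple DFA with one accepting state and self-loop on 'a'). The pumping lemma can only prove non-regularity, not regularity. For regular languages, pumping always works.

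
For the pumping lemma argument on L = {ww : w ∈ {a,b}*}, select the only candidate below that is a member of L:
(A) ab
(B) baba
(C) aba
(B) baba

The pumping lemma is applied to a string s that lies in L, so first check membership of each option:
- (A) ab has length 2; its halves are a and b, which differ, so it is not in L ✗
- (B) baba splits into halves ba · ba, which are equal, so it is in L (w = ba) ✓
- (C) aba has odd length 3, so it cannot be written as ww and is not in L ✗

Only (B) baba is in L, so it is the only candidate that could play the role of s.
(In a complete proof one picks s in terms of the pumping length p so that |s| ≥ p is guaranteed; a fixed string like baba illustrates the shape of such an s.)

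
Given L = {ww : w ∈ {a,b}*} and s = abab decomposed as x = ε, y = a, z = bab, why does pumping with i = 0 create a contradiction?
xy⁰z = bab ∉ L

Pumping with i = 0 replaces y = a by y⁰ = ε:
- Original: s = xyz = abab; abab splits into halves ab · ab, which are equal, so it is in L (w = ab)
- Pumped: xy⁰z = ε · ε · bab = bab
- bab has odd length 3, so it cannot be written as ww and is not in L

The pumping lemma would require xy⁰z ∈ L, so this decomposition yields a contradiction.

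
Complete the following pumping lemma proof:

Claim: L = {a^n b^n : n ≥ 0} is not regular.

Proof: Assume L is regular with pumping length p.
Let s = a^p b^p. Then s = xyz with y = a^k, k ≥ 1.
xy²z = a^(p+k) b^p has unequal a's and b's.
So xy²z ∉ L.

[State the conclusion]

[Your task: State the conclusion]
This contradicts the pumping lemma for regular languages,
which guarantees xy^i z ∈ L for all i ≥ 0.

Since our assumption that L is regular leads to a contradiction,
we conclude that L = {a^n b^n : n ≥ 0} is NOT regular. ∎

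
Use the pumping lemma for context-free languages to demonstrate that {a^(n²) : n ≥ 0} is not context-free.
Assume for contradiction that L is context-free, and let p ≥ 1 be the pumping length given by the pumping lemma for CFLs.
Choose s = a^(p²). Then s ∈ L and |s| = p² ≥ p.
By the CFL pumping lemma, s = uvxyz for some u, v, x, y, z with |vxy| ≤ p, |vy| ≥ 1, and uv^i xy^i z ∈ L for every i ≥ 0.
All symbols are a's, so only lengths matter: let k = |vy|, with 1 ≤ k ≤ |vxy| ≤ p.

Take i = 2: |uv²xy²z| = p² + k, and p² < p² + k ≤ p² + p < (p + 1)².
So the length lies strictly between consecutive squares and is not a perfect square; uv²xy²z ∉ L.

This contradicts the CFL pumping lemma, which requires uv^i xy^i z ∈ L for all i ≥ 0.
Hence L = {a^(n²) : n ≥ 0} is not context-free. ∎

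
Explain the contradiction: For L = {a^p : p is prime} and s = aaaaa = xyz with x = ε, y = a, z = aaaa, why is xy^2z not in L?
xy²z = aaaaaa ∉ L

Pumping with i = 2 replaces y = a by y² = aa:
- Original: s = xyz = aaaaa; aaaaa has length 5, which is prime, so it is in L
- Pumped: xy²z = ε · aa · aaaa = aaaaaa
- aaaaaa has length 6 = 2 × 3, which is not prime, so it is not in L

The pumping lemma would require xy²z ∈ L, so this decomposition yields a contradiction.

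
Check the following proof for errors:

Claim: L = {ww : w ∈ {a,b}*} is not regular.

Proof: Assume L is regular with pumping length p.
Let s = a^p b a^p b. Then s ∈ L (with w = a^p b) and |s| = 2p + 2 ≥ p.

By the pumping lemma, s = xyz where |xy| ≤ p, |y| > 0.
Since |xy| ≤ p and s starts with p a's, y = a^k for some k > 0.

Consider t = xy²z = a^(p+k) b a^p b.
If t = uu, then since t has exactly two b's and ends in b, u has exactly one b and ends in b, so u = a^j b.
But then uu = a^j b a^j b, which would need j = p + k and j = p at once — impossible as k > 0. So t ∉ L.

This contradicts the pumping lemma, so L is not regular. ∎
The proof is correct.

This proof is valid because:
1. s = a^p b a^p b is in L and is chosen in terms of p, so |s| ≥ p holds for every p
2. The decomposition analysis is correct: |xy| ≤ p forces y to lie inside the leading a's
3. The contradiction is valid: the argument shows a^(p+k) b a^p b cannot be split into two equal halves
4. The conclusion follows logically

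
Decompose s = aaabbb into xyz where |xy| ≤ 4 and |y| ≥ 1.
x = '', y = 'a', z = 'aabbb'

For s = aaabbb and p = 4, one valid decomposition is:
- x = '' (length 0)
- y = 'a' (length 1)
- z = 'aabbb' (length 5)

Verification:
- xyz = '' + 'a' + 'aabbb' = aaabbb ✓
- |xy| = 1 ≤ 4 ✓
- |y| = 1 > 0 ✓

All pumping lemma constraints are satisfied.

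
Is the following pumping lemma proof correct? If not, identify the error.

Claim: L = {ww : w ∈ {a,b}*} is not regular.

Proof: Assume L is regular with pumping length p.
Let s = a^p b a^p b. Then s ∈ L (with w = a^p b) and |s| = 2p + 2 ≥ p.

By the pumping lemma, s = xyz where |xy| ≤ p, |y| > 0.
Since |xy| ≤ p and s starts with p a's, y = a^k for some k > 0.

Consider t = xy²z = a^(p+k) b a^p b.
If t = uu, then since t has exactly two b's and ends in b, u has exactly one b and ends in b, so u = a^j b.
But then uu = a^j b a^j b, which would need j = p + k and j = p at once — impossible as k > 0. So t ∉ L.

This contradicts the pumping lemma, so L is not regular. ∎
The proof is correct.

This proof is valid because:
1. s = a^p b a^p b is in L and is chosen in terms of p, so |s| ≥ p holds for every p
2. The decomposition analysis is correct: |xy| ≤ p forces y to lie inside the leading a's
3. The contradiction is valid: the argument shows a^(p+k) b a^p b cannot be split into two equal halves
4. The conclusion follows logically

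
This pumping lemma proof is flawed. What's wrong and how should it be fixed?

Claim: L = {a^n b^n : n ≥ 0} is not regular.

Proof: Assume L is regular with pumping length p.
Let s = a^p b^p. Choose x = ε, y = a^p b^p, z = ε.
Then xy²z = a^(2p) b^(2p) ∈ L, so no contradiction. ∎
Error: The decomposition violates |xy| ≤ p. With y = a^p b^p, |xy| = |y| = 2p > p. (The proof also miscomputes xy²z, which would be a^p b^p a^p b^p rather than a^(2p) b^(2p), and it wrongly treats one harmless decomposition as settling the matter — the prover does not get to choose the decomposition.)

Correction: The pumping lemma requires |xy| ≤ p, and the argument must handle every decomposition satisfying |xy| ≤ p, |y| ≥ 1. Since s starts with p a's, any such y consists only of a's, say y = a^k with k ≥ 1. Then xy²z = a^(p+k) b^p has unequal numbers of a's and b's, so xy²z ∉ L — the required contradiction.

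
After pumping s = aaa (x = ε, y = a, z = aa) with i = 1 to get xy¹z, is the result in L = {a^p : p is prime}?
Yes

xy¹z = ε · a · aa = aaa.
aaa has length 3, which is prime, so it is in L.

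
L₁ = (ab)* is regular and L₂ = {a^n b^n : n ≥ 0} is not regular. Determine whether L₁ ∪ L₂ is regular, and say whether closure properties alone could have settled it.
No — L₁ ∪ L₂ is not regular.

Let U = (ab)* ∪ {a^n b^n}. If U were regular, then U ∩ aa*bb* would be regular (closure under intersection with a regular language). But (ab)* ∩ aa*bb* = {ab} and {a^n b^n} ∩ aa*bb* = {a^n b^n : n ≥ 1}, so U ∩ aa*bb* = {a^n b^n : n ≥ 1}, which is not regular. Hence U is not regular.

Note that the bare facts "L₁ regular, L₂ non-regular" do not settle the question by themselves: the closure of regular languages under ∪, ∩, complement and difference applies only when BOTH operands are regular. With a non-regular operand the result can come out regular or non-regular depending on the specific languages, so one has to work out L₁ ∪ L₂ for this particular pair, as above.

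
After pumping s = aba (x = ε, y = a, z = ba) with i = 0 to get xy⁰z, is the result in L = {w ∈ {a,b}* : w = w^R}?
No

xy⁰z = ε · ε · ba = ba.
ba reversed is ab ≠ ba, so it is not a palindrome and is not in L.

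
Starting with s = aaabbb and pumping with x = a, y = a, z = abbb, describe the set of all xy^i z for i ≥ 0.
{xy^i z : i ≥ 0} = {a^(2+i) b^3 : i ≥ 0} = {aabbb, aaabbb, aaaabbb, ...}

With x = a, y = a, z = abbb: Starting with aaabbb and pumping the second 'a', we get strings with 2+i a's followed by 3 b's for i = 0, 1, 2, ...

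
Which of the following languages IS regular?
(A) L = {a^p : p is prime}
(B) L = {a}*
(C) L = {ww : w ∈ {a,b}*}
(B) {a}*

(B) L = {a}* is regular.

This can be recognized by a finite automaton (DFA/NFA).
Regular expressions like {a}* define regular languages.

The other choices are not regular:
- {a^p : p is prime}: After pumping, the length becomes composite
- {ww : w ∈ {a,b}*}: After pumping, the two halves no longer match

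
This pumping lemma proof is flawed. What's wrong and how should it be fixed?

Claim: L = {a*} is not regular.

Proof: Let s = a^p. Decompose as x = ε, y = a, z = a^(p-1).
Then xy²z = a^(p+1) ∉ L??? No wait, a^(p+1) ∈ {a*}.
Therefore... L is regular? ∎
Error: The proof attempts to show a*  is not regular, but a* IS regular!

Correction: a* is a regular language (recognized by a simple DFA with one accepting state and self-loop on 'a'). The pumping lemma can only prove non-regularity, not regularity. For regular languages, pumping always works.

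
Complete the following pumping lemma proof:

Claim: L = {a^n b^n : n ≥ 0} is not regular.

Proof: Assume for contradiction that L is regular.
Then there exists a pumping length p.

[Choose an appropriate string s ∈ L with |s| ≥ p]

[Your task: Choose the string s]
s = a^p b^p

This string is in L (has equal a's and b's) and has length 2p ≥ p.
Any decomposition xyz with |xy| ≤ p means y consists only of a's,
so pumping will unbalance the counts.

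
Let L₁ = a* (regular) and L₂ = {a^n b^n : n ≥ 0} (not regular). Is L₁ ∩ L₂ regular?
Yes — L₁ ∩ L₂ is regular.

A string of a* contains no b's, and the only string of {a^n b^n} with no b's is ε (n = 0). So L₁ ∩ L₂ = {ε}, a finite language, which is regular.

Note that the bare facts "L₁ regular, L₂ non-regular" do not settle the question by themselves: the closure of regular languages under ∪, ∩, complement and difference applies only when BOTH operands are regular. With a non-regular operand the result can come out regular or non-regular depending on the specific languages, so one has to work out L₁ ∩ L₂ for this particular pair, as above.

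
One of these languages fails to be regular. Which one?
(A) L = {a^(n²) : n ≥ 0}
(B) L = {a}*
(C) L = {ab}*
(A) {a^(n²) : n ≥ 0}

(A) L = {a^(n²) : n ≥ 0} is NOT regular.

The pumping lemma can be used to prove this:
After pumping, length is no longer a perfect square

The other languages are regular because they can be recognized by finite automata.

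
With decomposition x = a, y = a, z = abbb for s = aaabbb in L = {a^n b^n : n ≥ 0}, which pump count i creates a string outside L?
i = 3

xy³z = a · aaa · abbb = aaaaabbb; aaaaabbb has 5 a's and 3 b's; 5 ≠ 3, so it is not in L.
(Other choices also work, e.g. i = 0, 2; only i = 1 is guaranteed to stay in L since xy¹z = s.)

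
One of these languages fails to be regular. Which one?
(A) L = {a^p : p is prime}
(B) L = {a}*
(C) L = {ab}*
(A) {a^p : p is prime}

(A) L = {a^p : p is prime} is NOT regular.

The pumping lemma can be used to prove this:
After pumping, the length becomes composite

The other languages are regular because they can be recognized by finite automata.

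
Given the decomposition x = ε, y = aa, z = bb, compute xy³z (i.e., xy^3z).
aaaaaabb

Given x = '', y = 'aa', z = 'bb' and i = 3:

xy^3z = x + y·y·...·y (3 times) + z
       = '' + 'aa'^3 + 'bb'
       = '' + 'aaaaaa' + 'bb'
       = 'aaaaaabb'

The pumped string is 'aaaaaabb' with length 8.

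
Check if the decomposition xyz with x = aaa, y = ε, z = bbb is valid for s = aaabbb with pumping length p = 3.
Violated: |y| > 0

The decomposition x = aaa, y = ε, z = bbb for s = aaabbb with p = 3
violates the constraint: |y| > 0

|y| = 0, but the pumping lemma requires |y| > 0 (y must be non-empty).

Pumping lemma constraints:
1. xyz = s (decomposition is valid)
2. |xy| ≤ p
3. |y| > 0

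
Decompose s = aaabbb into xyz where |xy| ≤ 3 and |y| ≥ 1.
x = '', y = 'a', z = 'aabbb'

For s = aaabbb and p = 3, one valid decomposition is:
- x = '' (length 0)
- y = 'a' (length 1)
- z = 'aabbb' (length 5)

Verification:
- xyz = '' + 'a' + 'aabbb' = aaabbb ✓
- |xy| = 1 ≤ 3 ✓
- |y| = 1 > 0 ✓

All pumping lemma constraints are satisfied.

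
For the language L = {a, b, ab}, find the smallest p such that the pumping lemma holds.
p = 3

For a finite language L, the pumping lemma holds vacuously if p > max|s| for s ∈ L.

The longest string in L = {a, b, ab} has length 2.
If p = 3, then no string s ∈ L has |s| ≥ p, so the condition is vacuously true.

The minimum pumping length is p = 3.

Why no smaller p works: for any p ≤ 2, the longest string s ∈ L has |s| = 2 ≥ p, so it would
have to be pumpable; but pumping up (i = 2, 3, ...) produces ever longer strings, which cannot all lie in the
finite language L. So the pumping property fails for every p ≤ 2.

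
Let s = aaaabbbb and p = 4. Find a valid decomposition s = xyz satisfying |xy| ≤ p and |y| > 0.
x = 'aa', y = 'a', z = 'abbbb'

For s = aaaabbbb and p = 4, one valid decomposition is:
- x = 'aa' (length 2)
- y = 'a' (length 1)
- z = 'abbbb' (length 5)

Verification:
- xyz = 'aa' + 'a' + 'abbbb' = aaaabbbb ✓
- |xy| = 3 ≤ 4 ✓
- |y| = 1 > 0 ✓

All pumping lemma constraints are satisfied.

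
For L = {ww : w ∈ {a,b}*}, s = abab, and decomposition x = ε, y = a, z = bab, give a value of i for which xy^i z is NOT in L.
i = 0

xy⁰z = ε · ε · bab = bab; bab has odd length 3, so it cannot be written as ww and is not in L.
(Other choices also work, e.g. i = 2, 3; only i = 1 is guaranteed to stay in L since xy¹z = s.)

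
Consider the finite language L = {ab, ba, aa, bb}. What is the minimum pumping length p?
p = 3

For a finite language L, the pumping lemma holds vacuously if p > max|s| for s ∈ L.

The longest string in L = {ab, ba, aa, bb} has length 2.
If p = 3, then no string s ∈ L has |s| ≥ p, so the condition is vacuously true.

The minimum pumping length is p = 3.

Why no smaller p works: for any p ≤ 2, the longest string s ∈ L has |s| = 2 ≥ p, so it would
have to be pumpable; but pumping up (i = 2, 3, ...) produces ever longer strings, which cannot all lie in the
finite language L. So the pumping property fails for every p ≤ 2.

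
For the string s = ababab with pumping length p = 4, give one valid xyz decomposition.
x = '', y = 'abab', z = 'ab'

For s = ababab and p = 4, one valid decomposition is:
- x = '' (length 0)
- y = 'abab' (length 4)
- z = 'ab' (length 2)

Verification:
- xyz = '' + 'abab' + 'ab' = ababab ✓
- |xy| = 4 ≤ 4 ✓
- |y| = 4 > 0 ✓

All pumping lemma constraints are satisfied.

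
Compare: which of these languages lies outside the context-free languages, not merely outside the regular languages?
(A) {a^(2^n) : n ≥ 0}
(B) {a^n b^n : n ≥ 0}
(A) {a^(2^n) : n ≥ 0}

(A) {a^(2^n) : n ≥ 0} requires the CFL pumping lemma.

- {a^n b^n : n ≥ 0} is context-free (but not regular)
  • Can be shown non-regular with the regular pumping lemma
  • After pumping, the number of a's and b's become unequal

- {a^(2^n) : n ≥ 0} is NOT context-free
  • Requires the CFL pumping lemma to prove
  • Gaps between powers of 2 grow exponentially

The CFL pumping lemma is "stronger" in that it can prove non-membership
in the larger class of context-free languages.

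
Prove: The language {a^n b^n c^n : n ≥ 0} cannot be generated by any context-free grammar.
Assume for contradiction that L is context-free, and let p ≥ 1 be the pumping length given by the pumping lemma for CFLs.
Choose s = a^p b^p c^p. Then s ∈ L and |s| = 3p ≥ p.
By the CFL pumping lemma, s = uvxyz for some u, v, x, y, z with |vxy| ≤ p, |vy| ≥ 1, and uv^i xy^i z ∈ L for every i ≥ 0.

Because |vxy| ≤ p, the window vxy cannot contain both an a and a c: any substring of s containing both must include the entire block b^p plus at least one a and one c, so it has length ≥ p + 2 > p.
Hence at least one of the letters a, c does not occur in vy at all.

Take i = 0: the string uxz is obtained from s by deleting |vy| ≥ 1 symbols, so |uxz| = 3p − |vy| < 3p.
But the letter (a or c) that does not occur in vy still occurs exactly p times in uxz. Every string of L with exactly p copies of some letter is a^p b^p c^p, of length 3p. Since |uxz| < 3p, uxz ∉ L.

This contradicts the CFL pumping lemma, which requires uv^i xy^i z ∈ L for all i ≥ 0.
Hence L = {a^n b^n c^n : n ≥ 0} is not context-free. ∎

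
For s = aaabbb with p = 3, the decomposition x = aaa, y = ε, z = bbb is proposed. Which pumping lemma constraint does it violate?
Violated: |y| > 0

The decomposition x = aaa, y = ε, z = bbb for s = aaabbb with p = 3
violates the constraint: |y| > 0

|y| = 0, but the pumping lemma requires |y| > 0 (y must be non-empty).

Pumping lemma constraints:
1. xyz = s (decomposition is valid)
2. |xy| ≤ p
3. |y| > 0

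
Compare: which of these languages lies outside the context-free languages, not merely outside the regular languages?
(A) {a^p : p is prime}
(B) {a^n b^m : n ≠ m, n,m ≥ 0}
(A) {a^p : p is prime}

(A) {a^p : p is prime} requires the CFL pumping lemma.

- {a^n b^m : n ≠ m, n,m ≥ 0} is context-free (but not regular)
  • Can be shown non-regular with the regular pumping lemma
  • After pumping a's, we can make n = m

- {a^p : p is prime} is NOT context-free
  • Requires the CFL pumping lemma to prove
  • The CFL pumping lemma also fails because prime gaps are unbounded

The CFL pumping lemma is "stronger" in that it can prove non-membership
in the larger class of context-free languages.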